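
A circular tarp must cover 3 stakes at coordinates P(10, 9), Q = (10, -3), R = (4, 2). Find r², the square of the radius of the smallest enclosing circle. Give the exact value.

5185/144

Side lengths²: PQ² = 144, PR² = 85, QR² = 61.
Since PQ² = 144 < 85 + 61 = 146, the triangle is acute, so the smallest enclosing circle is the circumcircle.
Circumcentre = (119/12, 3), r² = 5185/144.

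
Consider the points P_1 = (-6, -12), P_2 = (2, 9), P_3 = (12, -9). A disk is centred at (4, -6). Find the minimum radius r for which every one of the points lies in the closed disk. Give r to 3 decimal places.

15.133

The required radius is the distance from (4, -6) to the farthest point.
Squared distances: 136, 229, 73.
Maximum is 229, attained at P_2.
r = √229 ≈ 15.133.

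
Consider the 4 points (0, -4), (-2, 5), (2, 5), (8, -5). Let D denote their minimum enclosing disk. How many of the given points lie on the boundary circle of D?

By Welzl's lemma the MEC is supported by two points (diametrically opposite) or three points (on a circumcircle).
The farthest pair is (-2, 5)–(8, -5) with squared distance 200. The circle on this segment as diameter has centre (3, 0) and r² = 200/4 = 50.
Check (0, -4): distance² to centre = 25 ≤ 50, so it lies inside.
All remaining points lie in this disk, and no smaller disk contains both endpoints, so this is the minimum enclosing circle.
The points at distance exactly r from the centre are (-2, 5), (8, -5) — 2 points.

2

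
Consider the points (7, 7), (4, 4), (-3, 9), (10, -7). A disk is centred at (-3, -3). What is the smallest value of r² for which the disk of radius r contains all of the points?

The required radius is the distance from (-3, -3) to the farthest point.
Squared distances: 200, 98, 144, 185.
Maximum is 200, attained at (7, 7).

200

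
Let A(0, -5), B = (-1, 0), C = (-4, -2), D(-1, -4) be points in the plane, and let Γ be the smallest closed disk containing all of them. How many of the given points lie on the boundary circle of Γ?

A smallest enclosing disk is always determined by at most three of the input points on its boundary.
The minimum enclosing circle is determined by three boundary points: A, B, C.
Their circumcentre is (-47/34, -91/34) with r² = 4225/578.
The farthest remaining point D is at distance² 1097/578 ≤ 4225/578.
The points at distance exactly r from the centre are A, B, C — 3 points.

3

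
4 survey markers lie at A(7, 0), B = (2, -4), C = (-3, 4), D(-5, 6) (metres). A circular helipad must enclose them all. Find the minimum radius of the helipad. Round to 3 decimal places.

A smallest enclosing disk is always determined by at most three of the input points on its boundary.
The minimum enclosing circle is determined by three boundary points: A, B, D.
Their circumcentre is (21/26, 34/13) with r² = 30545/676.
The farthest remaining point C is at distance² 11097/676 ≤ 30545/676.
r = √(30545/676) ≈ 6.722.

6.722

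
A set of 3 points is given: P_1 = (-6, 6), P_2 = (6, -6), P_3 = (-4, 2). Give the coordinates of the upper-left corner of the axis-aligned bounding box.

(-6, 6)

x-range [-6, 6], y-range [-6, 6].
The upper-left corner is (-6, 6).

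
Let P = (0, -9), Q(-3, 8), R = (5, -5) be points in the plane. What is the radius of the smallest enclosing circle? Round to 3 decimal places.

8.631

Side lengths²: PQ² = 298, PR² = 41, QR² = 233.
Since PQ² = 298 ≥ 233 + 41 = 274, the angle opposite PQ is not acute, so the smallest enclosing circle has PQ as diameter.
Centre = midpoint of PQ = (-1.5, -0.5), r² = 298/4 = 74.5.
r = √(74.5) ≈ 8.631.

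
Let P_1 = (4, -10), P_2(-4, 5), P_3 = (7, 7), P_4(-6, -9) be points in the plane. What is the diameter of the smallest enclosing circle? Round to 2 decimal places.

20.62

The farthest pair is P_3–P_4 with squared distance 425. The circle on this segment as diameter has centre (0.5, -1) and r² = 425/4 = 106.25.
Check P_1: distance² to centre = 93.25 ≤ 106.25, so it lies inside.
All remaining points lie in this disk, and no smaller disk contains both endpoints, so this is the minimum enclosing circle.
Diameter = 2r = 2√(106.25) ≈ 20.62.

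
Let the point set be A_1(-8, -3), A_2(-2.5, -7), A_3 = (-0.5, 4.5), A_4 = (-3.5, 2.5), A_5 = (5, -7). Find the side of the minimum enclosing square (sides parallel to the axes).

The bounding box has width 13 and height 11.5.
An axis-aligned square enclosing the set must have side ≥ max(width, height).
So the minimum side is max(13, 11.5) = 13.

13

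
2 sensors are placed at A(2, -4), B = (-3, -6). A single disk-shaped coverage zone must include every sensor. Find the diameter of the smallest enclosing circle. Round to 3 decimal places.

The smallest circle enclosing two points has them as diameter endpoints.
Centre = midpoint = (-0.5, -5); r² = |AB|²/4 = 29/4 = 7.25.
Diameter = 2r = 2√(7.25) ≈ 5.385.

5.385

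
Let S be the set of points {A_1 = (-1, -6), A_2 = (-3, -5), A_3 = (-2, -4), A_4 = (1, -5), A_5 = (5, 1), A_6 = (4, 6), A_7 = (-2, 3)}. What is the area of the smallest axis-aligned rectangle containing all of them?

96

x ranges over [-3, 5], width 8.
y ranges over [-6, 6], height 12.
Area = 8 × 12 = 96.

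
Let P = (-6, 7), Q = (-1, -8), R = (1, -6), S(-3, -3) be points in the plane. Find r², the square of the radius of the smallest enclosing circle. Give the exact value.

The minimum enclosing circle of a finite set is fixed by two of the points (as a diameter) or three (as a circumcircle).
The farthest pair is P–Q with squared distance 250. The circle on this segment as diameter has centre (-3.5, -0.5) and r² = 250/4 = 62.5.
Check R: distance² to centre = 50.5 ≤ 62.5, so it lies inside.
All remaining points lie in this disk, and no smaller disk contains both endpoints, so this is the minimum enclosing circle.

62.5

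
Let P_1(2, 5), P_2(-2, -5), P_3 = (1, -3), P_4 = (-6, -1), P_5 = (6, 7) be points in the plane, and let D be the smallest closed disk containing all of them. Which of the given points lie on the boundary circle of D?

The minimum enclosing circle of a finite set is fixed by two of the points (as a diameter) or three (as a circumcircle).
The minimum enclosing circle is determined by three boundary points: P_2, P_4, P_5.
Their circumcentre is (0.8, 1.8) with r² = 54.08.
The farthest remaining point P_3 is at distance² 23.08 ≤ 54.08.
The points at distance exactly r from the centre are P_2, P_4, P_5 — 3 points.

P_2, P_4, P_5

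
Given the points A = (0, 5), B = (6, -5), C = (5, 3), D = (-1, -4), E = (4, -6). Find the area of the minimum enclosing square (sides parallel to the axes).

The bounding box has width 7 and height 11.
An axis-aligned square enclosing the set must have side ≥ max(width, height).
So the minimum side is max(7, 11) = 11.
Area = 11² = 121.

121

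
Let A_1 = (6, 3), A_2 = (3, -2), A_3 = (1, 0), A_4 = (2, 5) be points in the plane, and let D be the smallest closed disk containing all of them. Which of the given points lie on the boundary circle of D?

A_1, A_2, A_4

The minimum enclosing circle is determined by three boundary points: A_1, A_2, A_4.
Their circumcentre is (36/13, 20/13) with r² = 2125/169.
The farthest remaining point A_3 is at distance² 929/169 ≤ 2125/169.
The points at distance exactly r from the centre are A_1, A_2, A_4 — 3 points.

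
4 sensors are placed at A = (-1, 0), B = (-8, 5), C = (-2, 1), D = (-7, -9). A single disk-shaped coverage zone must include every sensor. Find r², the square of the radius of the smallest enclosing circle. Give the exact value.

A smallest enclosing disk is always determined by at most three of the input points on its boundary.
The farthest pair is B–D with squared distance 197. The circle on this segment as diameter has centre (-7.5, -2) and r² = 197/4 = 49.25.
Check A: distance² to centre = 46.25 ≤ 49.25, so it lies inside.
All remaining points lie in this disk, and no smaller disk contains both endpoints, so this is the minimum enclosing circle.

49.25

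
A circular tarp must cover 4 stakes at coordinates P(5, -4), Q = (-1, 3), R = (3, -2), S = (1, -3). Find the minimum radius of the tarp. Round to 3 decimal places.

The minimum enclosing circle of a finite set is fixed by two of the points (as a diameter) or three (as a circumcircle).
The farthest pair is P–Q with squared distance 85. The circle on this segment as diameter has centre (2, -0.5) and r² = 85/4 = 21.25.
Check R: distance² to centre = 3.25 ≤ 21.25, so it lies inside.
All remaining points lie in this disk, and no smaller disk contains both endpoints, so this is the minimum enclosing circle.
r = √(21.25) ≈ 4.610.

4.610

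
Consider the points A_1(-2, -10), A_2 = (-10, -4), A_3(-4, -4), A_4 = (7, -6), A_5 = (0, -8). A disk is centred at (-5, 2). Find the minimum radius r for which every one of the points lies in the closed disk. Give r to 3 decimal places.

The required radius is the distance from (-5, 2) to the farthest point.
Squared distances: 153, 61, 37, 208, 125.
Maximum is 208, attained at A_4.
r = √208 ≈ 14.422.

14.422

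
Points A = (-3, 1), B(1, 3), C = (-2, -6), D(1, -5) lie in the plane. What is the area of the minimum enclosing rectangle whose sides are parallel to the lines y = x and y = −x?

60

In coordinates u = x + y, v = x − y the rectangle is axis-aligned; the map (x,y)→(u,v) scales areas by 2.
u-values: -2, 4, -8, -4; range = 4 − (-8) = 12.
v-values: -4, -2, 4, 6; range = 6 − (-4) = 10.
Area = (12 × 10) / 2 = 60.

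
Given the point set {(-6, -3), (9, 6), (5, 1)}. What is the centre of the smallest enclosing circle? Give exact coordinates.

(1.5, 1.5)

Call the three points A, B, C in the order given.
Side lengths²: AB² = 306, AC² = 137, BC² = 41.
Since AB² = 306 ≥ 137 + 41 = 178, the angle opposite AB is not acute, so the smallest enclosing circle has AB as diameter.
Centre = midpoint of AB = (1.5, 1.5), r² = 306/4 = 76.5.
Centre = (1.5, 1.5).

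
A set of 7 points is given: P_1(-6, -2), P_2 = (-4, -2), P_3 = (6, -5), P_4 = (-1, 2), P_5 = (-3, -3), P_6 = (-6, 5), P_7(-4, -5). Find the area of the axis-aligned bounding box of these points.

120

x ranges over [-6, 6], width 12.
y ranges over [-5, 5], height 10.
Area = 12 × 10 = 120.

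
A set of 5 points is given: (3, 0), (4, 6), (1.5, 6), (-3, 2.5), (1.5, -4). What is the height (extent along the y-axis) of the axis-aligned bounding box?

max y = 6, min y = -4, so height = 10.

10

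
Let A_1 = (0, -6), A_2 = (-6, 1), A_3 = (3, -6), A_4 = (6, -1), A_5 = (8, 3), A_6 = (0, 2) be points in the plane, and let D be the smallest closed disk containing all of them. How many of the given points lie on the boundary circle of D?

3

The minimum enclosing circle of a finite set is fixed by two of the points (as a diameter) or three (as a circumcircle).
The minimum enclosing circle is determined by three boundary points: A_2, A_3, A_5.
Their circumcentre is (67/58, 53/58) with r² = 86125/1682.
The farthest remaining point A_1 is at distance² 82645/1682 ≤ 86125/1682.
The points at distance exactly r from the centre are A_2, A_3, A_5 — 3 points.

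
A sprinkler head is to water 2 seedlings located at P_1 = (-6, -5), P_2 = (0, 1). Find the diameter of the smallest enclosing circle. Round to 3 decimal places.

The smallest circle enclosing two points has them as diameter endpoints.
Centre = midpoint = (-3, -2); r² = |P_1P_2|²/4 = 72/4 = 18.
Diameter = 2r = 2√18 ≈ 8.485.

8.485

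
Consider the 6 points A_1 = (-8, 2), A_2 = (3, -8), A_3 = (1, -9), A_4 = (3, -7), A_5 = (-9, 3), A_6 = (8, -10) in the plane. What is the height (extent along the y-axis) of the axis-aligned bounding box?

13

max y = 3, min y = -10, so height = 13.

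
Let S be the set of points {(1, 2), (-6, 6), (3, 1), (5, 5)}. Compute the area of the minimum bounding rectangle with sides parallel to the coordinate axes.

55

x ranges over [-6, 5], width 11.
y ranges over [1, 6], height 5.
Area = 11 × 5 = 55.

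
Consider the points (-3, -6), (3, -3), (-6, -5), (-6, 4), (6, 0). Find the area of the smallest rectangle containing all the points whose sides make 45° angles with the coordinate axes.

In coordinates u = x + y, v = x − y the rectangle is axis-aligned; the map (x,y)→(u,v) scales areas by 2.
u-values: -9, 0, -11, -2, 6; range = 6 − (-11) = 17.
v-values: 3, 6, -1, -10, 6; range = 6 − (-10) = 16.
Area = (17 × 16) / 2 = 136.

136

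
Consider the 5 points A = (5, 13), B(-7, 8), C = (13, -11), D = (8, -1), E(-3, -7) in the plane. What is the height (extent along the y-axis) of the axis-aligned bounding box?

max y = 13, min y = -11, so height = 24.

24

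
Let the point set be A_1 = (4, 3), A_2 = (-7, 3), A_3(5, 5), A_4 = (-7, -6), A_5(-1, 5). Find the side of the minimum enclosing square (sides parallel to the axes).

The bounding box has width 12 and height 11.
An axis-aligned square enclosing the set must have side ≥ max(width, height).
So the minimum side is max(12, 11) = 12.

12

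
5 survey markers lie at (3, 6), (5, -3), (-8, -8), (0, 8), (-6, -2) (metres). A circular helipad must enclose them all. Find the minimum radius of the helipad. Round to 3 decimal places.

The minimum enclosing circle is determined by three boundary points: (3, 6), (-8, -8), (0, 8).
Their circumcentre is (-3.375, -0.3125) with r² = 80.48828125.
The farthest remaining point (5, -3) is at distance² 77.36328125 ≤ 80.48828125.
r = √(80.48828125) ≈ 8.972.

8.972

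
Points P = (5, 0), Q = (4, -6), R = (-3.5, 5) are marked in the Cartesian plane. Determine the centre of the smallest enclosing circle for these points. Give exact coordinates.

(0.25, -0.5)

Side lengths²: PQ² = 37, PR² = 97.25, QR² = 177.25.
Since QR² = 177.25 ≥ 97.25 + 37 = 134.25, the angle opposite QR is not acute, so the smallest enclosing circle has QR as diameter.
Centre = midpoint of QR = (0.25, -0.5), r² = 177.25/4 = 44.3125.
Centre = (0.25, -0.5).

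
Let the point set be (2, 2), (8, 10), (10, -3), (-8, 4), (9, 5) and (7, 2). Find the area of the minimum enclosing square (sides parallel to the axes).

324

The bounding box has width 18 and height 13.
An axis-aligned square enclosing the set must have side ≥ max(width, height).
So the minimum side is max(18, 13) = 18.
Area = 18² = 324.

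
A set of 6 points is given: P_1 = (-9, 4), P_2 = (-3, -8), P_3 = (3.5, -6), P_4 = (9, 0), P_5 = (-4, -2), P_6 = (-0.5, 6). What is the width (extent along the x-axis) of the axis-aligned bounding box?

18

max x = 9, min x = -9, so width = 18.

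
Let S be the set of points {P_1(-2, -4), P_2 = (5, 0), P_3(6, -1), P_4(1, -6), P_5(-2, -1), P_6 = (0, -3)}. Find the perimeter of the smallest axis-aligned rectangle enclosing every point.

Width = max x − min x = 6 − (-2) = 8.
Height = max y − min y = 0 − (-6) = 6.
Perimeter = 2(8 + 6) = 28.

28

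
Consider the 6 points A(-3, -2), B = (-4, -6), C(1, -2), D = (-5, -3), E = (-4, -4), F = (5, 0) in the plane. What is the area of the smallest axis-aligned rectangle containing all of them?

x ranges over [-5, 5], width 10.
y ranges over [-6, 0], height 6.
Area = 10 × 6 = 60.

60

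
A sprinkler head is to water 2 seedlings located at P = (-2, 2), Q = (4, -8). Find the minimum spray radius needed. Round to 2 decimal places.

5.83

The smallest circle enclosing two points has them as diameter endpoints.
Centre = midpoint = (1, -3); r² = |PQ|²/4 = 136/4 = 34.
r = √34 ≈ 5.83.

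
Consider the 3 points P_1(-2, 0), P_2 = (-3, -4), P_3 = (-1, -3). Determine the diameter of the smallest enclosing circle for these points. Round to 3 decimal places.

Side lengths²: P_1P_2² = 17, P_1P_3² = 10, P_2P_3² = 5.
Since P_1P_2² = 17 ≥ 10 + 5 = 15, the angle opposite P_1P_2 is not acute, so the smallest enclosing circle has P_1P_2 as diameter.
Centre = midpoint of P_1P_2 = (-2.5, -2), r² = 17/4 = 4.25.
Diameter = 2r = 2√(4.25) ≈ 4.123.

4.123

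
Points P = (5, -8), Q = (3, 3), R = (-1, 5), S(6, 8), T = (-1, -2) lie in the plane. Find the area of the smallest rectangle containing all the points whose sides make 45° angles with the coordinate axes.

161.5

In coordinates u = x + y, v = x − y the rectangle is axis-aligned; the map (x,y)→(u,v) scales areas by 2.
u-values: -3, 6, 4, 14, -3; range = 14 − (-3) = 17.
v-values: 13, 0, -6, -2, 1; range = 13 − (-6) = 19.
Area = (17 × 19) / 2 = 161.5.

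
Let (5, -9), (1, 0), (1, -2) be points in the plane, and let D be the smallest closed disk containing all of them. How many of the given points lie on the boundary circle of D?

Call the three points A, B, C in the order given.
Side lengths²: AB² = 97, AC² = 65, BC² = 4.
Since AB² = 97 ≥ 65 + 4 = 69, the angle opposite AB is not acute, so the smallest enclosing circle has AB as diameter.
Centre = midpoint of AB = (3, -4.5), r² = 97/4 = 24.25.
The points at distance exactly r from the centre are (5, -9), (1, 0) — 2 points.

2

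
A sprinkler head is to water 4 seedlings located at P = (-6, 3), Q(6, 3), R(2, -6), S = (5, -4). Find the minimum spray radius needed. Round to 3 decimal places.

A smallest enclosing disk is always determined by at most three of the input points on its boundary.
The minimum enclosing circle is determined by three boundary points: P, Q, R.
Their circumcentre is (0, 5/18) with r² = 14065/324.
The farthest remaining point S is at distance² 14029/324 ≤ 14065/324.
r = √(14065/324) ≈ 6.589.

6.589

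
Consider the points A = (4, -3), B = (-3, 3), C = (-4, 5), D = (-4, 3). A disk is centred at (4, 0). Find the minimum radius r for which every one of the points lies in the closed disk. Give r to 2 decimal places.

The required radius is the distance from (4, 0) to the farthest point.
Squared distances: 9, 58, 89, 73.
Maximum is 89, attained at C.
r = √89 ≈ 9.43.

9.43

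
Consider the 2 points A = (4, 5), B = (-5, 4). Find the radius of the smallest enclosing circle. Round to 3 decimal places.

4.528

The smallest circle enclosing two points has them as diameter endpoints.
Centre = midpoint = (-0.5, 4.5); r² = |AB|²/4 = 82/4 = 20.5.
r = √(20.5) ≈ 4.528.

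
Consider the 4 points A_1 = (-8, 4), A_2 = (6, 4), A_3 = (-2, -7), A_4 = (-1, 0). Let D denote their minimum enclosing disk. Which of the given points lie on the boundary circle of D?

The minimum enclosing circle of a finite set is fixed by two of the points (as a diameter) or three (as a circumcircle).
The minimum enclosing circle is determined by three boundary points: A_1, A_2, A_3.
Their circumcentre is (-1, 15/22) with r² = 29045/484.
The farthest remaining point A_4 is at distance² 225/484 ≤ 29045/484.
The points at distance exactly r from the centre are A_1, A_2, A_3 — 3 points.

A_1, A_2, A_3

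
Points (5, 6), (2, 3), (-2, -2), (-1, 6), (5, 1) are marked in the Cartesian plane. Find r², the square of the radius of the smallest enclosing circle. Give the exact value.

28.25

A smallest enclosing disk is always determined by at most three of the input points on its boundary.
The farthest pair is (5, 6)–(-2, -2) with squared distance 113. The circle on this segment as diameter has centre (1.5, 2) and r² = 113/4 = 28.25.
Check (2, 3): distance² to centre = 1.25 ≤ 28.25, so it lies inside.
All remaining points lie in this disk, and no smaller disk contains both endpoints, so this is the minimum enclosing circle.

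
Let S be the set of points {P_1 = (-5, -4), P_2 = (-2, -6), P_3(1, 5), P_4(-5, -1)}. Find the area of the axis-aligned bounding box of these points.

66

x ranges over [-5, 1], width 6.
y ranges over [-6, 5], height 11.
Area = 6 × 11 = 66.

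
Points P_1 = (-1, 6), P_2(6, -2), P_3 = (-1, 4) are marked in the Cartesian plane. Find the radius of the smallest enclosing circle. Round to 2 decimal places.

Side lengths²: P_1P_2² = 113, P_1P_3² = 4, P_2P_3² = 85.
Since P_1P_2² = 113 ≥ 85 + 4 = 89, the angle opposite P_1P_2 is not acute, so the smallest enclosing circle has P_1P_2 as diameter.
Centre = midpoint of P_1P_2 = (2.5, 2), r² = 113/4 = 28.25.
r = √(28.25) ≈ 5.32.

5.32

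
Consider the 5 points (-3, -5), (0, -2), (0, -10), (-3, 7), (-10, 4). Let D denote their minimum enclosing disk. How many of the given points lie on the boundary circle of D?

3

The minimum enclosing circle is determined by three boundary points: (0, -10), (-3, 7), (-10, 4).
Their circumcentre is (-3.359375, -1.828125) with r² = 78.0649414062.
The farthest remaining point (0, -2) is at distance² 11.3149414062 ≤ 78.0649414062.
The points at distance exactly r from the centre are (0, -10), (-3, 7), (-10, 4) — 3 points.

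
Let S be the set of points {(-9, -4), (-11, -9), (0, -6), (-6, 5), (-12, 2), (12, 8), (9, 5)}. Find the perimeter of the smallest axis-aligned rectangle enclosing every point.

Width = max x − min x = 12 − (-12) = 24.
Height = max y − min y = 8 − (-9) = 17.
Perimeter = 2(24 + 17) = 82.

82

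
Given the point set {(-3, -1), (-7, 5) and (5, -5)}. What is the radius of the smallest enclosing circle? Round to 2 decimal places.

Call the three points A, B, C in the order given.
Side lengths²: AB² = 52, AC² = 80, BC² = 244.
Since BC² = 244 ≥ 80 + 52 = 132, the angle opposite BC is not acute, so the smallest enclosing circle has BC as diameter.
Centre = midpoint of BC = (-1, 0), r² = 244/4 = 61.
r = √61 ≈ 7.81.

7.81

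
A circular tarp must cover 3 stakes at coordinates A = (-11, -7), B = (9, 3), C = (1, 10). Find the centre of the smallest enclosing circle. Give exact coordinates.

Side lengths²: AB² = 500, AC² = 433, BC² = 113.
Since AB² = 500 < 433 + 113 = 546, the triangle is acute, so the smallest enclosing circle is the circumcircle.
Circumcentre = (-67/44, -21/22), r² = 244645/1936.
Centre = (-67/44, -21/22).

(-67/44, -21/22)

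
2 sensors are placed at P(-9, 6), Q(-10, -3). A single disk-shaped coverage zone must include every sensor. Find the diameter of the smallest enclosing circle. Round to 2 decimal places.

9.06

The smallest circle enclosing two points has them as diameter endpoints.
Centre = midpoint = (-9.5, 1.5); r² = |PQ|²/4 = 82/4 = 20.5.
Diameter = 2r = 2√(20.5) ≈ 9.06.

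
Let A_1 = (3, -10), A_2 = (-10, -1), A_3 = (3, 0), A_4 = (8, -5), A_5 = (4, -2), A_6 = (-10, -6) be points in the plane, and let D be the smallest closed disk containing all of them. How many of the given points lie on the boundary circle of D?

3

By Welzl's lemma the MEC is supported by two points (diametrically opposite) or three points (on a circumcircle).
The minimum enclosing circle is determined by three boundary points: A_2, A_4, A_6.
Their circumcentre is (-10/9, -3.5) with r² = 27625/324.
The farthest remaining point A_1 is at distance² 19165/324 ≤ 27625/324.
The points at distance exactly r from the centre are A_2, A_4, A_6 — 3 points.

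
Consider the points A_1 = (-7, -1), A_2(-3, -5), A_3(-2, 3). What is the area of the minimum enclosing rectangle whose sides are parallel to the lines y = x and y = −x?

36

In coordinates u = x + y, v = x − y the rectangle is axis-aligned; the map (x,y)→(u,v) scales areas by 2.
u-values: -8, -8, 1; range = 1 − (-8) = 9.
v-values: -6, 2, -5; range = 2 − (-6) = 8.
Area = (9 × 8) / 2 = 36.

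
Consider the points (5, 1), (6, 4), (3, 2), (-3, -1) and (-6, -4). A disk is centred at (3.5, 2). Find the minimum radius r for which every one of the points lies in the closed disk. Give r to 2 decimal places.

The required radius is the distance from (3.5, 2) to the farthest point.
Squared distances: 3.25, 10.25, 0.25, 51.25, 126.25.
Maximum is 126.25, attained at (-6, -4).
r = √(126.25) ≈ 11.24.

11.24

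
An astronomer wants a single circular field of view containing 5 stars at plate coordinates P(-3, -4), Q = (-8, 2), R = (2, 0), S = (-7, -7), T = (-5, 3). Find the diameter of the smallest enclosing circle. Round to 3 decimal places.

The minimum enclosing circle is determined by three boundary points: Q, R, S.
Their circumcentre is (-159/44, -91/44) with r² = 34645/968.
The farthest remaining point T is at distance² 26725/968 ≤ 34645/968.
Diameter = 2r = 2√(34645/968) ≈ 11.965.

11.965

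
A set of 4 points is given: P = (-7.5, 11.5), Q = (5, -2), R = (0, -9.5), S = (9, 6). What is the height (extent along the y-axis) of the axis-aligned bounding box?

max y = 11.5, min y = -9.5, so height = 21.

21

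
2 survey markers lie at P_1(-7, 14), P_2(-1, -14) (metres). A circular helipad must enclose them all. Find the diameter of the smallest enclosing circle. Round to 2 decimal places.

28.64

The smallest circle enclosing two points has them as diameter endpoints.
Centre = midpoint = (-4, 0); r² = |P_1P_2|²/4 = 820/4 = 205.
Diameter = 2r = 2√205 ≈ 28.64.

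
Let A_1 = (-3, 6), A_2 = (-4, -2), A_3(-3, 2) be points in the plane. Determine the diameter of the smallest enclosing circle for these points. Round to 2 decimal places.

8.06

Side lengths²: A_1A_2² = 65, A_1A_3² = 16, A_2A_3² = 17.
Since A_1A_2² = 65 ≥ 17 + 16 = 33, the angle opposite A_1A_2 is not acute, so the smallest enclosing circle has A_1A_2 as diameter.
Centre = midpoint of A_1A_2 = (-3.5, 2), r² = 65/4 = 16.25.
Diameter = 2r = 2√(16.25) ≈ 8.06.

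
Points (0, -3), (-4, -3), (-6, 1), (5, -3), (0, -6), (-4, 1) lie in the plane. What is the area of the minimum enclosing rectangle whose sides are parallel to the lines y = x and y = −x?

67.5

In coordinates u = x + y, v = x − y the rectangle is axis-aligned; the map (x,y)→(u,v) scales areas by 2.
u-values: -3, -7, -5, 2, -6, -3; range = 2 − (-7) = 9.
v-values: 3, -1, -7, 8, 6, -5; range = 8 − (-7) = 15.
Area = (9 × 15) / 2 = 67.5.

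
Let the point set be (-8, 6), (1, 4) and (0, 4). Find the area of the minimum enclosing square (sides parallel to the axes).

81

The bounding box has width 9 and height 2.
An axis-aligned square enclosing the set must have side ≥ max(width, height).
So the minimum side is max(9, 2) = 9.
Area = 9² = 81.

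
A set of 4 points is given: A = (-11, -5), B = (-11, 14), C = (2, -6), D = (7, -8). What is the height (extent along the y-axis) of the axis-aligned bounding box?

22

max y = 14, min y = -8, so height = 22.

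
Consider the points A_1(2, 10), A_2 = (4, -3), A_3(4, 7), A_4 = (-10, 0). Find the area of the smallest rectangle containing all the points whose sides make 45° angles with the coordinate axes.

In coordinates u = x + y, v = x − y the rectangle is axis-aligned; the map (x,y)→(u,v) scales areas by 2.
u-values: 12, 1, 11, -10; range = 12 − (-10) = 22.
v-values: -8, 7, -3, -10; range = 7 − (-10) = 17.
Area = (22 × 17) / 2 = 187.

187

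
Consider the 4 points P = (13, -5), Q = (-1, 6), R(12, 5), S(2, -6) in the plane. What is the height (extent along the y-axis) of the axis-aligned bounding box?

max y = 6, min y = -6, so height = 12.

12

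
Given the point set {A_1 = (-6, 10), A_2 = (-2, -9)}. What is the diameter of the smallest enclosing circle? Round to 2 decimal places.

19.42

The smallest circle enclosing two points has them as diameter endpoints.
Centre = midpoint = (-4, 0.5); r² = |A_1A_2|²/4 = 377/4 = 94.25.
Diameter = 2r = 2√(94.25) ≈ 19.42.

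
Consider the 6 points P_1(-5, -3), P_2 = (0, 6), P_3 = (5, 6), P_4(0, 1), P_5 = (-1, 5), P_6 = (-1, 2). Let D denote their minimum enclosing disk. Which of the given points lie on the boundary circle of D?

A smallest enclosing disk is always determined by at most three of the input points on its boundary.
The farthest pair is P_1–P_3 with squared distance 181. The circle on this segment as diameter has centre (0, 1.5) and r² = 181/4 = 45.25.
Check P_2: distance² to centre = 20.25 ≤ 45.25, so it lies inside.
All remaining points lie in this disk, and no smaller disk contains both endpoints, so this is the minimum enclosing circle.
The points at distance exactly r from the centre are P_1, P_3 — 2 points.

P_1, P_3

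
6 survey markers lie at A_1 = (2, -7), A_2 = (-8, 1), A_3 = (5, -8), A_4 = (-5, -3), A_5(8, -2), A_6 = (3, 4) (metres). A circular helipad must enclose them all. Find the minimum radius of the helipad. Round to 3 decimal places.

A smallest enclosing disk is always determined by at most three of the input points on its boundary.
The minimum enclosing circle is determined by three boundary points: A_2, A_3, A_5.
Their circumcentre is (-3/14, -23/14) with r² = 6625/98.
The farthest remaining point A_6 is at distance² 4133/98 ≤ 6625/98.
r = √(6625/98) ≈ 8.222.

8.222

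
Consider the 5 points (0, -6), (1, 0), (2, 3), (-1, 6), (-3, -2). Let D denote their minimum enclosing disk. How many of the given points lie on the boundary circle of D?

A smallest enclosing disk is always determined by at most three of the input points on its boundary.
The farthest pair is (0, -6)–(-1, 6) with squared distance 145. The circle on this segment as diameter has centre (-0.5, 0) and r² = 145/4 = 36.25.
Check (1, 0): distance² to centre = 2.25 ≤ 36.25, so it lies inside.
All remaining points lie in this disk, and no smaller disk contains both endpoints, so this is the minimum enclosing circle.
The points at distance exactly r from the centre are (0, -6), (-1, 6) — 2 points.

2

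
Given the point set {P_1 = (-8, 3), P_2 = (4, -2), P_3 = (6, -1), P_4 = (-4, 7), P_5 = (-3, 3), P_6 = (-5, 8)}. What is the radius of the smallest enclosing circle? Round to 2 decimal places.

7.36

By Welzl's lemma the MEC is supported by two points (diametrically opposite) or three points (on a circumcircle).
The minimum enclosing circle is determined by three boundary points: P_1, P_3, P_6.
Their circumcentre is (-29/41, 83/41) with r² = 91001/1681.
The farthest remaining point P_2 is at distance² 64474/1681 ≤ 91001/1681.
r = √(91001/1681) ≈ 7.36.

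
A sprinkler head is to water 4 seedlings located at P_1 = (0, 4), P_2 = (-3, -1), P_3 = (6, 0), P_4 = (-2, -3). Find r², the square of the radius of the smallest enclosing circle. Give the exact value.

The minimum enclosing circle of a finite set is fixed by two of the points (as a diameter) or three (as a circumcircle).
The minimum enclosing circle is determined by three boundary points: P_1, P_2, P_3.
Their circumcentre is (31/21, -2/7) with r² = 9061/441.
The farthest remaining point P_4 is at distance² 8578/441 ≤ 9061/441.

9061/441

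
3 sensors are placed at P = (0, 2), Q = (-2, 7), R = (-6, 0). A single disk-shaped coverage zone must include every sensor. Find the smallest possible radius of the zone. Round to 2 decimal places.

Side lengths²: PQ² = 29, PR² = 40, QR² = 65.
Since QR² = 65 < 40 + 29 = 69, the triangle is acute, so the smallest enclosing circle is the circumcircle.
Circumcentre = (-129/34, 115/34), r² = 9425/578.
r = √(9425/578) ≈ 4.04.

4.04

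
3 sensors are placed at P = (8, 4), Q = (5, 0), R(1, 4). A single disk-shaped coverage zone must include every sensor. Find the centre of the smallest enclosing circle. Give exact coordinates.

(4.5, 3.5)

Side lengths²: PQ² = 25, PR² = 49, QR² = 32.
Since PR² = 49 < 32 + 25 = 57, the triangle is acute, so the smallest enclosing circle is the circumcircle.
Circumcentre = (4.5, 3.5), r² = 12.5.
Centre = (4.5, 3.5).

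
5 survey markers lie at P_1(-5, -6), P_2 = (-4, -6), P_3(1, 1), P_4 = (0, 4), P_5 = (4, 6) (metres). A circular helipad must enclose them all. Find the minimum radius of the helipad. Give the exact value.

7.5

A smallest enclosing disk is always determined by at most three of the input points on its boundary.
The farthest pair is P_1–P_5 with squared distance 225. The circle on this segment as diameter has centre (-0.5, 0) and r² = 225/4 = 56.25.
Check P_2: distance² to centre = 48.25 ≤ 56.25, so it lies inside.
All remaining points lie in this disk, and no smaller disk contains both endpoints, so this is the minimum enclosing circle.
r = √(56.25) = 7.5.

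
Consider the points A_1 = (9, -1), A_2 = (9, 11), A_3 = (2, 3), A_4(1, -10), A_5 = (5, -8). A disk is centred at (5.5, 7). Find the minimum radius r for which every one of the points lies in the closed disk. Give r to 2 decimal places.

17.59

The required radius is the distance from (5.5, 7) to the farthest point.
Squared distances: 76.25, 28.25, 28.25, 309.25, 225.25.
Maximum is 309.25, attained at A_4.
r = √(309.25) ≈ 17.59.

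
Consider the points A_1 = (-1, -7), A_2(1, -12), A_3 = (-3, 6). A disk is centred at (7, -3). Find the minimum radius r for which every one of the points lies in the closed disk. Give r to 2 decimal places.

13.45

The required radius is the distance from (7, -3) to the farthest point.
Squared distances: 80, 117, 181.
Maximum is 181, attained at A_3.
r = √181 ≈ 13.45.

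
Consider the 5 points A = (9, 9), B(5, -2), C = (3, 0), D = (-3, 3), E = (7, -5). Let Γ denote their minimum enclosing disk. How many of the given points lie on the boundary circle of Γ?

3

The minimum enclosing circle of a finite set is fixed by two of the points (as a diameter) or three (as a circumcircle).
The minimum enclosing circle is determined by three boundary points: A, D, E.
Their circumcentre is (62/13, 32/13) with r² = 10250/169.
The farthest remaining point B is at distance² 3373/169 ≤ 10250/169.
The points at distance exactly r from the centre are A, D, E — 3 points.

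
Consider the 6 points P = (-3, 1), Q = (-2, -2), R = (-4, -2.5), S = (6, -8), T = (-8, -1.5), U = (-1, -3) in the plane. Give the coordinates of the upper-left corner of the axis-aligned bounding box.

(-8, 1)

x-range [-8, 6], y-range [-8, 1].
The upper-left corner is (-8, 1).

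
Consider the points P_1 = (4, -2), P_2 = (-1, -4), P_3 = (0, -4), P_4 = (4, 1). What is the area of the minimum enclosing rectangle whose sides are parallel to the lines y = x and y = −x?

15

In coordinates u = x + y, v = x − y the rectangle is axis-aligned; the map (x,y)→(u,v) scales areas by 2.
u-values: 2, -5, -4, 5; range = 5 − (-5) = 10.
v-values: 6, 3, 4, 3; range = 6 − 3 = 3.
Area = (10 × 3) / 2 = 15.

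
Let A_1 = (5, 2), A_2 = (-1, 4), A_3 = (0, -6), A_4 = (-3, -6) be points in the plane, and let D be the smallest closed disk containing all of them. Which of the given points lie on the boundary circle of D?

A_1, A_2, A_4

A smallest enclosing disk is always determined by at most three of the input points on its boundary.
The minimum enclosing circle is determined by three boundary points: A_1, A_2, A_4.
Their circumcentre is (0.5, -1.5) with r² = 32.5.
The farthest remaining point A_3 is at distance² 20.5 ≤ 32.5.
The points at distance exactly r from the centre are A_1, A_2, A_4 — 3 points.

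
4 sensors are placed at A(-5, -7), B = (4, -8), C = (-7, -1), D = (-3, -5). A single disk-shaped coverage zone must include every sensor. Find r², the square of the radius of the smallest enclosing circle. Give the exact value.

42.5

The farthest pair is B–C with squared distance 170. The circle on this segment as diameter has centre (-1.5, -4.5) and r² = 170/4 = 42.5.
Check A: distance² to centre = 18.5 ≤ 42.5, so it lies inside.
All remaining points lie in this disk, and no smaller disk contains both endpoints, so this is the minimum enclosing circle.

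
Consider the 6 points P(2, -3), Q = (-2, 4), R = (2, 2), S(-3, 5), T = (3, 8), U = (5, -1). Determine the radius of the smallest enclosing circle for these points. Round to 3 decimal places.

The minimum enclosing circle of a finite set is fixed by two of the points (as a diameter) or three (as a circumcircle).
The minimum enclosing circle is determined by three boundary points: P, S, T.
Their circumcentre is (83/42, 107/42) with r² = 27145/882.
The farthest remaining point U is at distance² 19165/882 ≤ 27145/882.
r = √(27145/882) ≈ 5.548.

5.548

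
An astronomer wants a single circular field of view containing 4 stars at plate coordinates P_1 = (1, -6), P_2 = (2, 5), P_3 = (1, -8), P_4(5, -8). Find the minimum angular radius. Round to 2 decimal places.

A smallest enclosing disk is always determined by at most three of the input points on its boundary.
The minimum enclosing circle is determined by three boundary points: P_2, P_3, P_4.
Their circumcentre is (3, -21/13) with r² = 7565/169.
The farthest remaining point P_1 is at distance² 3925/169 ≤ 7565/169.
r = √(7565/169) ≈ 6.69.

6.69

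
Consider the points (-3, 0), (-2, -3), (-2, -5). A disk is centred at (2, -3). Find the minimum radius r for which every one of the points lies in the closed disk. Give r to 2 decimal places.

5.83

The required radius is the distance from (2, -3) to the farthest point.
Squared distances: 34, 16, 20.
Maximum is 34, attained at (-3, 0).
r = √34 ≈ 5.83.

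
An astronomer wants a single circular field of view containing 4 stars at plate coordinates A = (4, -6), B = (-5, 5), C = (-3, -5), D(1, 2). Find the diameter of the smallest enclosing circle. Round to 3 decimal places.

14.213

A smallest enclosing disk is always determined by at most three of the input points on its boundary.
The farthest pair is A–B with squared distance 202. The circle on this segment as diameter has centre (-0.5, -0.5) and r² = 202/4 = 50.5.
Check C: distance² to centre = 26.5 ≤ 50.5, so it lies inside.
All remaining points lie in this disk, and no smaller disk contains both endpoints, so this is the minimum enclosing circle.
Diameter = 2r = 2√(50.5) ≈ 14.213.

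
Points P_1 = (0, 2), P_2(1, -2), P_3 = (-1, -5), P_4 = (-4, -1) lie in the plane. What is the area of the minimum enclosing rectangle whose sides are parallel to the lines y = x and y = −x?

28

In coordinates u = x + y, v = x − y the rectangle is axis-aligned; the map (x,y)→(u,v) scales areas by 2.
u-values: 2, -1, -6, -5; range = 2 − (-6) = 8.
v-values: -2, 3, 4, -3; range = 4 − (-3) = 7.
Area = (8 × 7) / 2 = 28.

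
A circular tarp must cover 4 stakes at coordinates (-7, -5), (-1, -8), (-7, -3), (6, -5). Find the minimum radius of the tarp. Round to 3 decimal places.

The farthest pair is (-7, -3)–(6, -5) with squared distance 173. The circle on this segment as diameter has centre (-0.5, -4) and r² = 173/4 = 43.25.
Check (-7, -5): distance² to centre = 43.25 ≤ 43.25, so it lies inside.
All remaining points lie in this disk, and no smaller disk contains both endpoints, so this is the minimum enclosing circle.
r = √(43.25) ≈ 6.576.

6.576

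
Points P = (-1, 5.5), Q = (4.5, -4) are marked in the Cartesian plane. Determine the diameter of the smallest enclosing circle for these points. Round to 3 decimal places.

The smallest circle enclosing two points has them as diameter endpoints.
Centre = midpoint = (1.75, 0.75); r² = |PQ|²/4 = 120.5/4 = 30.125.
Diameter = 2r = 2√(30.125) ≈ 10.977.

10.977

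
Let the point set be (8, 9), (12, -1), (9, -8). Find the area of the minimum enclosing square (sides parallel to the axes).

The bounding box has width 4 and height 17.
An axis-aligned square enclosing the set must have side ≥ max(width, height).
So the minimum side is max(4, 17) = 17.
Area = 17² = 289.

289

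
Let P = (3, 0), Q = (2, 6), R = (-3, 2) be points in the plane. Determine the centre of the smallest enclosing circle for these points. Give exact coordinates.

Side lengths²: PQ² = 37, PR² = 40, QR² = 41.
Since QR² = 41 < 40 + 37 = 77, the triangle is acute, so the smallest enclosing circle is the circumcircle.
Circumcentre = (19/34, 91/34), r² = 7585/578.
Centre = (19/34, 91/34).

(19/34, 91/34)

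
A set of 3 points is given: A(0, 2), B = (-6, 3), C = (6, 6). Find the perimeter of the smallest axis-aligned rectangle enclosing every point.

32

Width = max x − min x = 6 − (-6) = 12.
Height = max y − min y = 6 − 2 = 4.
Perimeter = 2(12 + 4) = 32.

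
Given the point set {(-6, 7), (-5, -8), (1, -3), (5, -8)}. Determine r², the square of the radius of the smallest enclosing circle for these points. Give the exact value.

86.5

The farthest pair is (-6, 7)–(5, -8) with squared distance 346. The circle on this segment as diameter has centre (-0.5, -0.5) and r² = 346/4 = 86.5.
Check (-5, -8): distance² to centre = 76.5 ≤ 86.5, so it lies inside.
All remaining points lie in this disk, and no smaller disk contains both endpoints, so this is the minimum enclosing circle.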